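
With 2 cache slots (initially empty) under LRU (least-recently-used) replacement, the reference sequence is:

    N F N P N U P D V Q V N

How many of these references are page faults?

9

N -> miss, frames (N)
F -> miss, frames (N F)
N -> hit
P -> miss, evict F, frames (N P)
N -> hit
U -> miss, evict P, frames (N U)
P -> miss, evict N, frames (U P)
D -> miss, evict U, frames (P D)
V -> miss, evict P, frames (D V)
Q -> miss, evict D, frames (V Q)
V -> hit
N -> miss, evict Q, frames (V N)
Page faults: 9.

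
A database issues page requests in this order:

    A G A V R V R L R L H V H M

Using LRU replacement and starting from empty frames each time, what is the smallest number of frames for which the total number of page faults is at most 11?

2

f=1: 14 faults
f=2: 8 faults
f=3: 8 faults
f=4: 7 faults
f=5: 7 faults
f=6: 7 faults
f=7: 7 faults
Smallest f with faults ≤ 11 is 2.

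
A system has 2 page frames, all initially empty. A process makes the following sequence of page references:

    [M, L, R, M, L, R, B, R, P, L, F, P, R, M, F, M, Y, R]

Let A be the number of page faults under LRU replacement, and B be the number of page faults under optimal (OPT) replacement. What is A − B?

4

Under LRU: F F F F F F F . F F F F F F F . F F → 16 faults.
Under OPT: F F F . F . F . F F F . F F . . F F → 12 faults.
A − B = 16 − 12 = 4.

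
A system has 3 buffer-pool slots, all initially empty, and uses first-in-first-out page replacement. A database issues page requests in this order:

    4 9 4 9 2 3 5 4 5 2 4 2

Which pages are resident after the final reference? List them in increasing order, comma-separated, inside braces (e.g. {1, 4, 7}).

4 -> miss, frames (4)
9 -> miss, frames (4 9)
4 -> hit
9 -> hit
2 -> miss, frames (4 9 2)
3 -> miss, evict 4, frames (9 2 3)
5 -> miss, evict 9, frames (2 3 5)
4 -> miss, evict 2, frames (3 5 4)
5 -> hit
2 -> miss, evict 3, frames (5 4 2)
4 -> hit
2 -> hit

{2, 4, 5}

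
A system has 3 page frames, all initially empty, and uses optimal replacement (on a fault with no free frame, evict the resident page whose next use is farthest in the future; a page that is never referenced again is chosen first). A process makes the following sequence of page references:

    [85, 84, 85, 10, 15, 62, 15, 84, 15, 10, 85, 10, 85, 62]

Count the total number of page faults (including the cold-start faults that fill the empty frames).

7

85 -> fault, frames [85]
84 -> fault, frames [85, 84]
85 -> hit
10 -> fault, frames [85, 84, 10]
15 -> fault, evict 85, frames [84, 10, 15]
62 -> fault, evict 10, frames [84, 15, 62]
15 -> hit
84 -> hit
15 -> hit
10 -> fault, evict 15, frames [84, 62, 10]
85 -> fault, evict 84, frames [62, 10, 85]
10 -> hit
85 -> hit
62 -> hit
Page faults: 7.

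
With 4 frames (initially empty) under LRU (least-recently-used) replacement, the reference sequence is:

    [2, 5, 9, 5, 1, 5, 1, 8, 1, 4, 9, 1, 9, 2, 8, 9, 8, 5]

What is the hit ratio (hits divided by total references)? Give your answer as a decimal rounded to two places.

2 -> fault, frames {2}
5 -> fault, frames {2,5}
9 -> fault, frames {2,5,9}
5 -> hit
1 -> fault, frames {2,9,5,1}
5 -> hit
1 -> hit
8 -> fault, evict 2, frames {9,5,1,8}
1 -> hit
4 -> fault, evict 9, frames {5,8,1,4}
9 -> fault, evict 5, frames {8,1,4,9}
1 -> hit
9 -> hit
2 -> fault, evict 8, frames {4,1,9,2}
8 -> fault, evict 4, frames {1,9,2,8}
9 -> hit
8 -> hit
5 -> fault, evict 1, frames {2,9,8,5}
Hits: 8 of 18 references → 8/18 = 0.4444.

0.44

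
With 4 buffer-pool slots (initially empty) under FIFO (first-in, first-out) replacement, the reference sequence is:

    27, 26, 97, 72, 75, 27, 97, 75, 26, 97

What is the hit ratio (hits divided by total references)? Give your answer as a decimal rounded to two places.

27: miss, frames (27)
26: miss, frames (27 26)
97: miss, frames (27 26 97)
72: miss, frames (27 26 97 72)
75: miss, evict 27, frames (26 97 72 75)
27: miss, evict 26, frames (97 72 75 27)
97: hit
75: hit
26: miss, evict 97, frames (72 75 27 26)
97: miss, evict 72, frames (75 27 26 97)
Hits: 2 of 10 references → 2/10 = 0.2000.

0.20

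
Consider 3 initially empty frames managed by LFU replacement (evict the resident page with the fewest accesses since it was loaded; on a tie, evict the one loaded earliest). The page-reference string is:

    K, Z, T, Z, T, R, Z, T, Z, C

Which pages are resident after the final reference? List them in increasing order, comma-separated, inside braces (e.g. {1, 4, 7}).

{C, T, Z}

K -> fault, frames {K}
Z -> fault, frames {K,Z}
T -> fault, frames {K,Z,T}
Z -> hit
T -> hit
R -> fault, evict K, frames {Z,T,R}
Z -> hit
T -> hit
Z -> hit
C -> fault, evict R, frames {Z,T,C}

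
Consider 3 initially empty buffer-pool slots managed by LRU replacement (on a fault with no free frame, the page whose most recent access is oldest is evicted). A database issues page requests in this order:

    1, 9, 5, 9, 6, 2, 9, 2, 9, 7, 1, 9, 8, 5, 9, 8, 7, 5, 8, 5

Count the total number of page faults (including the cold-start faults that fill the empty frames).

11

1 -> fault, frames (1)
9 -> fault, frames (1 9)
5 -> fault, frames (1 9 5)
9 -> hit
6 -> fault, evict 1, frames (5 9 6)
2 -> fault, evict 5, frames (9 6 2)
9 -> hit
2 -> hit
9 -> hit
7 -> fault, evict 6, frames (2 9 7)
1 -> fault, evict 2, frames (9 7 1)
9 -> hit
8 -> fault, evict 7, frames (1 9 8)
5 -> fault, evict 1, frames (9 8 5)
9 -> hit
8 -> hit
7 -> fault, evict 5, frames (9 8 7)
5 -> fault, evict 9, frames (8 7 5)
8 -> hit
5 -> hit
Page faults: 11.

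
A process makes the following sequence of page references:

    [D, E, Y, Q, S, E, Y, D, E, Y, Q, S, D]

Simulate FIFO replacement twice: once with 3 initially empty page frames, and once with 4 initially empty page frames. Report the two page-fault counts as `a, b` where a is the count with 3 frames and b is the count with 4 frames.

3 frames: F F F F F F F F . . F F . → 10 faults.
4 frames: F F F F F . . F F F F F F → 11 faults.
11 > 10: adding a frame increased faults — Belady's anomaly.

10, 11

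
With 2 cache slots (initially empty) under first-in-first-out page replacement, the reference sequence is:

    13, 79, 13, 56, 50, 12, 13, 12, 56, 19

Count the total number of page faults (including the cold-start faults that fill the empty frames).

8

13 → miss, frames [13]
79 → miss, frames [13, 79]
13 → hit
56 → miss, evict 13, frames [79, 56]
50 → miss, evict 79, frames [56, 50]
12 → miss, evict 56, frames [50, 12]
13 → miss, evict 50, frames [12, 13]
12 → hit
56 → miss, evict 12, frames [13, 56]
19 → miss, evict 13, frames [56, 19]
Page faults: 8.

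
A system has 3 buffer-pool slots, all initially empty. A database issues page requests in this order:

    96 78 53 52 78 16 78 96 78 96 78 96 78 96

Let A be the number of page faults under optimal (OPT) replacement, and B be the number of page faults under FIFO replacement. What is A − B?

-2

Under OPT: F F F F . F . . . . . . . . → 5 faults.
Under FIFO: F F F F . F F F . . . . . . → 7 faults.
A − B = 5 − 7 = -2.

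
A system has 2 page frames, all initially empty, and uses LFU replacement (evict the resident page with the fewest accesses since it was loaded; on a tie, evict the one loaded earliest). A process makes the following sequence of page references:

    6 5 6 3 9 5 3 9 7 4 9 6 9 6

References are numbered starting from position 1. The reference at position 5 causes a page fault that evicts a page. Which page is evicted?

3

pos 1: 6: fault, frames (6)
pos 2: 5: fault, frames (6 5)
pos 3: 6: hit
pos 4: 3: fault, evict 5, frames (6 3)
pos 5: 9: fault, evict 3, frames (6 9)
At position 5, page 3 is evicted.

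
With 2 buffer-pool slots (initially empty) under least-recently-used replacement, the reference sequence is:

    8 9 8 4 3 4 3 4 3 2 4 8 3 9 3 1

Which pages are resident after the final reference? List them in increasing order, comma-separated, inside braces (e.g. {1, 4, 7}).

{1, 3}

8 -> fault, frames {8}
9 -> fault, frames {8,9}
8 -> hit
4 -> fault, evict 9, frames {8,4}
3 -> fault, evict 8, frames {4,3}
4 -> hit
3 -> hit
4 -> hit
3 -> hit
2 -> fault, evict 4, frames {3,2}
4 -> fault, evict 3, frames {2,4}
8 -> fault, evict 2, frames {4,8}
3 -> fault, evict 4, frames {8,3}
9 -> fault, evict 8, frames {3,9}
3 -> hit
1 -> fault, evict 9, frames {3,1}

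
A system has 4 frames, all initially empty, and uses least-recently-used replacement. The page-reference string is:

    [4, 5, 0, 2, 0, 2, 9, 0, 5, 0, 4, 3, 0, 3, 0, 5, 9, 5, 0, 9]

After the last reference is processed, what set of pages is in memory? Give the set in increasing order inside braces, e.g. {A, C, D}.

{0, 3, 5, 9}

4 → fault, frames (4)
5 → fault, frames (4 5)
0 → fault, frames (4 5 0)
2 → fault, frames (4 5 0 2)
0 → hit
2 → hit
9 → fault, evict 4, frames (5 0 2 9)
0 → hit
5 → hit
0 → hit
4 → fault, evict 2, frames (9 5 0 4)
3 → fault, evict 9, frames (5 0 4 3)
0 → hit
3 → hit
0 → hit
5 → hit
9 → fault, evict 4, frames (3 0 5 9)
5 → hit
0 → hit
9 → hit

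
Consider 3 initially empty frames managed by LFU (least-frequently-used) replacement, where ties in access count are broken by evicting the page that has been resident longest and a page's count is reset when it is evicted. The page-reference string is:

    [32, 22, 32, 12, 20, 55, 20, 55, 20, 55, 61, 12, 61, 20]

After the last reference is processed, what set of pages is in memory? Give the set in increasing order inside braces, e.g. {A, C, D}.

32 -> miss, frames {32}
22 -> miss, frames {32,22}
32 -> hit
12 -> miss, frames {32,22,12}
20 -> miss, evict 22, frames {32,12,20}
55 -> miss, evict 12, frames {32,20,55}
20 -> hit
55 -> hit
20 -> hit
55 -> hit
61 -> miss, evict 32, frames {20,55,61}
12 -> miss, evict 61, frames {20,55,12}
61 -> miss, evict 12, frames {20,55,61}
20 -> hit

{20, 55, 61}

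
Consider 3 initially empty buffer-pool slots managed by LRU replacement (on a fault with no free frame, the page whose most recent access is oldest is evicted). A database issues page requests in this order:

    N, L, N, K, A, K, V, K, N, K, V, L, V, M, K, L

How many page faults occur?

N: fault, frames (N)
L: fault, frames (N L)
N: hit
K: fault, frames (L N K)
A: fault, evict L, frames (N K A)
K: hit
V: fault, evict N, frames (A K V)
K: hit
N: fault, evict A, frames (V K N)
K: hit
V: hit
L: fault, evict N, frames (K V L)
V: hit
M: fault, evict K, frames (L V M)
K: fault, evict L, frames (V M K)
L: fault, evict V, frames (M K L)
Page faults: 10.

10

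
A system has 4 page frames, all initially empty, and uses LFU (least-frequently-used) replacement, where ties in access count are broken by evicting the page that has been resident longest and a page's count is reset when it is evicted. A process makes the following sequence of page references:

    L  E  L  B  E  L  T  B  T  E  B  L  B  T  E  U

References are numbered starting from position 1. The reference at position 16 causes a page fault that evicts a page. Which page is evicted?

T

pos 1: L → miss, frames {L}
pos 2: E → miss, frames {L,E}
pos 3: L → hit
pos 4: B → miss, frames {L,E,B}
pos 5: E → hit
pos 6: L → hit
pos 7: T → miss, frames {L,E,B,T}
pos 8: B → hit
pos 9: T → hit
pos 10: E → hit
pos 11: B → hit
pos 12: L → hit
pos 13: B → hit
pos 14: T → hit
pos 15: E → hit
pos 16: U → miss, evict T, frames {L,E,B,U}
At position 16, page T is evicted.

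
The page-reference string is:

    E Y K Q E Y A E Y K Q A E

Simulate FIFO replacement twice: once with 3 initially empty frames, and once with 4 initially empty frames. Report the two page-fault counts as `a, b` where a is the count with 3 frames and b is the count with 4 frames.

3 frames: F F F F F F F . . F F . F → 10 faults.
4 frames: F F F F . . F F F F F F F → 11 faults.
11 > 10: adding a frame increased faults — Belady's anomaly.

10, 11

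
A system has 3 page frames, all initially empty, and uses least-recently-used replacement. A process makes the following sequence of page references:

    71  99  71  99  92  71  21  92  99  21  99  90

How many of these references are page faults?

71: fault, frames {71}
99: fault, frames {71,99}
71: hit
99: hit
92: fault, frames {71,99,92}
71: hit
21: fault, evict 99, frames {92,71,21}
92: hit
99: fault, evict 71, frames {21,92,99}
21: hit
99: hit
90: fault, evict 92, frames {21,99,90}
Page faults: 6.

6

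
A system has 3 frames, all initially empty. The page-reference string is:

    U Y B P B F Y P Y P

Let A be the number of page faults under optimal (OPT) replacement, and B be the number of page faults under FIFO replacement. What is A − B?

Under OPT: F F F F . F . . . . → 5 faults.
Under FIFO: F F F F . F F . . . → 6 faults.
A − B = 5 − 6 = -1.

-1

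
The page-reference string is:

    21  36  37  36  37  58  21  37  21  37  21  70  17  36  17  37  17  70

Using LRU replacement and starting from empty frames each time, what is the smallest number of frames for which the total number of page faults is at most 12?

2

f=1: 18 faults
f=2: 11 faults
f=3: 10 faults
f=4: 8 faults
f=5: 7 faults
f=6: 6 faults
Smallest f with faults ≤ 12 is 2.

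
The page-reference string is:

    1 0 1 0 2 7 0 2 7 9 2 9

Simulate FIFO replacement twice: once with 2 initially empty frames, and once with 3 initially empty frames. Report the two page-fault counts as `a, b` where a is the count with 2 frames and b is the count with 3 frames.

9, 5

2 frames: F F . . F F F F F F F . → 9 faults.
3 frames: F F . . F F . . . F . . → 5 faults.
5 < 9: adding a frame reduced faults, as is typical.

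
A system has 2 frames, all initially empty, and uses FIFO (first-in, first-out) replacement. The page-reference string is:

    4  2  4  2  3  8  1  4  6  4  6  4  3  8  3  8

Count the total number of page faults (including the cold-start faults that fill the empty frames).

9

4 → miss, frames (4)
2 → miss, frames (4 2)
4 → hit
2 → hit
3 → miss, evict 4, frames (2 3)
8 → miss, evict 2, frames (3 8)
1 → miss, evict 3, frames (8 1)
4 → miss, evict 8, frames (1 4)
6 → miss, evict 1, frames (4 6)
4 → hit
6 → hit
4 → hit
3 → miss, evict 4, frames (6 3)
8 → miss, evict 6, frames (3 8)
3 → hit
8 → hit
Page faults: 9.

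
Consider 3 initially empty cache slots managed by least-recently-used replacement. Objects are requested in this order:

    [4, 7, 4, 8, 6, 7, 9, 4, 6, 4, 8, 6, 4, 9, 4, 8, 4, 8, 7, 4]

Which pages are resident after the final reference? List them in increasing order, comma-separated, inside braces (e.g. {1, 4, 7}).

{4, 7, 8}

4 -> miss, frames [4]
7 -> miss, frames [4, 7]
4 -> hit
8 -> miss, frames [7, 4, 8]
6 -> miss, evict 7, frames [4, 8, 6]
7 -> miss, evict 4, frames [8, 6, 7]
9 -> miss, evict 8, frames [6, 7, 9]
4 -> miss, evict 6, frames [7, 9, 4]
6 -> miss, evict 7, frames [9, 4, 6]
4 -> hit
8 -> miss, evict 9, frames [6, 4, 8]
6 -> hit
4 -> hit
9 -> miss, evict 8, frames [6, 4, 9]
4 -> hit
8 -> miss, evict 6, frames [9, 4, 8]
4 -> hit
8 -> hit
7 -> miss, evict 9, frames [4, 8, 7]
4 -> hit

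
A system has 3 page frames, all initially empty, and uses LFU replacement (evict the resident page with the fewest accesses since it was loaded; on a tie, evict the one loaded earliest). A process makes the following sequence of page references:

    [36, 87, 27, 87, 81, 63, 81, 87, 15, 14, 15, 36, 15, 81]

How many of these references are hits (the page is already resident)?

4

36 → fault, frames [36]
87 → fault, frames [36, 87]
27 → fault, frames [36, 87, 27]
87 → hit
81 → fault, evict 36, frames [87, 27, 81]
63 → fault, evict 27, frames [87, 81, 63]
81 → hit
87 → hit
15 → fault, evict 63, frames [87, 81, 15]
14 → fault, evict 15, frames [87, 81, 14]
15 → fault, evict 14, frames [87, 81, 15]
36 → fault, evict 15, frames [87, 81, 36]
15 → fault, evict 36, frames [87, 81, 15]
81 → hit
Hits: 4.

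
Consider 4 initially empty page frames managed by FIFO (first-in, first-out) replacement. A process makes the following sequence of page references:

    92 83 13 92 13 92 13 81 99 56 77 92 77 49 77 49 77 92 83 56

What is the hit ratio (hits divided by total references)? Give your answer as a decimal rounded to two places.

0.45

92: fault, frames [92]
83: fault, frames [92, 83]
13: fault, frames [92, 83, 13]
92: hit
13: hit
92: hit
13: hit
81: fault, frames [92, 83, 13, 81]
99: fault, evict 92, frames [83, 13, 81, 99]
56: fault, evict 83, frames [13, 81, 99, 56]
77: fault, evict 13, frames [81, 99, 56, 77]
92: fault, evict 81, frames [99, 56, 77, 92]
77: hit
49: fault, evict 99, frames [56, 77, 92, 49]
77: hit
49: hit
77: hit
92: hit
83: fault, evict 56, frames [77, 92, 49, 83]
56: fault, evict 77, frames [92, 49, 83, 56]
Hits: 9 of 20 references → 9/20 = 0.4500.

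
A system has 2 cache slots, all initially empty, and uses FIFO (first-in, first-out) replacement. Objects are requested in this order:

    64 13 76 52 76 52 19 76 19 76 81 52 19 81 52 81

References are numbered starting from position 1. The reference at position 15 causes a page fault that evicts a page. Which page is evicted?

pos 1: 64: fault, frames (64)
pos 2: 13: fault, frames (64 13)
pos 3: 76: fault, evict 64, frames (13 76)
pos 4: 52: fault, evict 13, frames (76 52)
pos 5: 76: hit
pos 6: 52: hit
pos 7: 19: fault, evict 76, frames (52 19)
pos 8: 76: fault, evict 52, frames (19 76)
pos 9: 19: hit
pos 10: 76: hit
pos 11: 81: fault, evict 19, frames (76 81)
pos 12: 52: fault, evict 76, frames (81 52)
pos 13: 19: fault, evict 81, frames (52 19)
pos 14: 81: fault, evict 52, frames (19 81)
pos 15: 52: fault, evict 19, frames (81 52)
At position 15, page 19 is evicted.

19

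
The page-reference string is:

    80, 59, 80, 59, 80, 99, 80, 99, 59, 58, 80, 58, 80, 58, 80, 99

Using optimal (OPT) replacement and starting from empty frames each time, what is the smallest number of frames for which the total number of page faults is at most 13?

f=1: 16 faults
f=2: 6 faults
f=3: 4 faults
f=4: 4 faults
Smallest f with faults ≤ 13 is 2.

2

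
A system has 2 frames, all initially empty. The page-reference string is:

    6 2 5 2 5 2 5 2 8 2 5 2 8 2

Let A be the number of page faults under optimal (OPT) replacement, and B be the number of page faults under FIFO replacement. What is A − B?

-2

Under OPT: F F F . . . . . F . F . F . → 6 faults.
Under FIFO: F F F . . . . . F F F . F F → 8 faults.
A − B = 6 − 8 = -2.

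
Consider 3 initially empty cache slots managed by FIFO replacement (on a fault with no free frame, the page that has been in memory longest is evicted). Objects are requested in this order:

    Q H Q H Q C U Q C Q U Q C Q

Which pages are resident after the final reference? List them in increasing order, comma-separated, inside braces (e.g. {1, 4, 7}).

{C, Q, U}

Q → fault, frames {Q}
H → fault, frames {Q,H}
Q → hit
H → hit
Q → hit
C → fault, frames {Q,H,C}
U → fault, evict Q, frames {H,C,U}
Q → fault, evict H, frames {C,U,Q}
C → hit
Q → hit
U → hit
Q → hit
C → hit
Q → hit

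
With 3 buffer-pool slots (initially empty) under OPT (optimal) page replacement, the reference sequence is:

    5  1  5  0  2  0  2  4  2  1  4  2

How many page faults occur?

5

5 → miss, frames [5]
1 → miss, frames [5, 1]
5 → hit
0 → miss, frames [5, 1, 0]
2 → miss, evict 5, frames [1, 0, 2]
0 → hit
2 → hit
4 → miss, evict 0, frames [1, 2, 4]
2 → hit
1 → hit
4 → hit
2 → hit
Page faults: 5.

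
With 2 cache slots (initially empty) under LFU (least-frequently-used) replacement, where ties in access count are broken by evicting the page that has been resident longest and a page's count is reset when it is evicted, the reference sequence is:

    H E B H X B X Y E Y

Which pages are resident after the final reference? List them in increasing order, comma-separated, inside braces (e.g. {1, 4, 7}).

H → miss, frames [H]
E → miss, frames [H, E]
B → miss, evict H, frames [E, B]
H → miss, evict E, frames [B, H]
X → miss, evict B, frames [H, X]
B → miss, evict H, frames [X, B]
X → hit
Y → miss, evict B, frames [X, Y]
E → miss, evict Y, frames [X, E]
Y → miss, evict E, frames [X, Y]

{X, Y}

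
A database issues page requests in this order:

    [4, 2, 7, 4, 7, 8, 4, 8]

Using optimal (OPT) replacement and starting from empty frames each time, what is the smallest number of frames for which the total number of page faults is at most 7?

f=1: 8 faults
f=2: 4 faults
f=3: 4 faults
f=4: 4 faults
Smallest f with faults ≤ 7 is 2.

2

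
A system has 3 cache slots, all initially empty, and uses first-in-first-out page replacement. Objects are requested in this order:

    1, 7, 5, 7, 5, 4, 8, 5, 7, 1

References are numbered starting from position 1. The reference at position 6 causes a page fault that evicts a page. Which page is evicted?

pos 1: 1: miss, frames {1}
pos 2: 7: miss, frames {1,7}
pos 3: 5: miss, frames {1,7,5}
pos 4: 7: hit
pos 5: 5: hit
pos 6: 4: miss, evict 1, frames {7,5,4}
At position 6, page 1 is evicted.

1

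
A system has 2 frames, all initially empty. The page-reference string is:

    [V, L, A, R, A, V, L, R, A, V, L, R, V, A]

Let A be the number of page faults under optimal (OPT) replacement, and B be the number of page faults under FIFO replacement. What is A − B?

-3

Under OPT: F F F F . F F . F F . F . F → 10 faults.
Under FIFO: F F F F . F F F F F F F F F → 13 faults.
A − B = 10 − 13 = -3.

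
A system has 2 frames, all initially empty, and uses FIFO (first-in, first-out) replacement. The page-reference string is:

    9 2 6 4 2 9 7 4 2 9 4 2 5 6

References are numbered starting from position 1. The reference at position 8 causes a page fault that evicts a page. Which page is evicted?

pos 1: 9 -> fault, frames [9]
pos 2: 2 -> fault, frames [9, 2]
pos 3: 6 -> fault, evict 9, frames [2, 6]
pos 4: 4 -> fault, evict 2, frames [6, 4]
pos 5: 2 -> fault, evict 6, frames [4, 2]
pos 6: 9 -> fault, evict 4, frames [2, 9]
pos 7: 7 -> fault, evict 2, frames [9, 7]
pos 8: 4 -> fault, evict 9, frames [7, 4]
At position 8, page 9 is evicted.

9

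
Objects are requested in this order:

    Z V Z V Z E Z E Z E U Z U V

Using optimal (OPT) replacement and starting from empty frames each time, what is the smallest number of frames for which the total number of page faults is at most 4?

f=1: 14 faults
f=2: 5 faults
f=3: 4 faults
f=4: 4 faults
Smallest f with faults ≤ 4 is 3.

3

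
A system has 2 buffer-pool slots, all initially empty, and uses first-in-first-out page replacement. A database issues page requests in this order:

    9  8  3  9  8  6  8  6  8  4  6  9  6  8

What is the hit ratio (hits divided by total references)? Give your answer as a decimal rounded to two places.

9 -> fault, frames [9]
8 -> fault, frames [9, 8]
3 -> fault, evict 9, frames [8, 3]
9 -> fault, evict 8, frames [3, 9]
8 -> fault, evict 3, frames [9, 8]
6 -> fault, evict 9, frames [8, 6]
8 -> hit
6 -> hit
8 -> hit
4 -> fault, evict 8, frames [6, 4]
6 -> hit
9 -> fault, evict 6, frames [4, 9]
6 -> fault, evict 4, frames [9, 6]
8 -> fault, evict 9, frames [6, 8]
Hits: 4 of 14 references → 4/14 = 0.2857.

0.29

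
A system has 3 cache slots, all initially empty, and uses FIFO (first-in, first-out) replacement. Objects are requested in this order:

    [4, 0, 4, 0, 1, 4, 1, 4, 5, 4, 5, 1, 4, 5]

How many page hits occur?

4: miss, frames (4)
0: miss, frames (4 0)
4: hit
0: hit
1: miss, frames (4 0 1)
4: hit
1: hit
4: hit
5: miss, evict 4, frames (0 1 5)
4: miss, evict 0, frames (1 5 4)
5: hit
1: hit
4: hit
5: hit
Hits: 9.

9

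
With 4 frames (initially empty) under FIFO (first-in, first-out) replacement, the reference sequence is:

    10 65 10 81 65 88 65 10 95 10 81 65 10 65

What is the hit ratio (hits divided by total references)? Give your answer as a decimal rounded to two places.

0.50

10: fault, frames (10)
65: fault, frames (10 65)
10: hit
81: fault, frames (10 65 81)
65: hit
88: fault, frames (10 65 81 88)
65: hit
10: hit
95: fault, evict 10, frames (65 81 88 95)
10: fault, evict 65, frames (81 88 95 10)
81: hit
65: fault, evict 81, frames (88 95 10 65)
10: hit
65: hit
Hits: 7 of 14 references → 7/14 = 0.5000.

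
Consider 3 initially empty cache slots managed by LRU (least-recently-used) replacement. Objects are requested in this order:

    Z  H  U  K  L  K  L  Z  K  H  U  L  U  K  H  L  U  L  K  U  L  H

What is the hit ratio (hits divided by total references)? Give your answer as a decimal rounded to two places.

0.32

Z: miss, frames (Z)
H: miss, frames (Z H)
U: miss, frames (Z H U)
K: miss, evict Z, frames (H U K)
L: miss, evict H, frames (U K L)
K: hit
L: hit
Z: miss, evict U, frames (K L Z)
K: hit
H: miss, evict L, frames (Z K H)
U: miss, evict Z, frames (K H U)
L: miss, evict K, frames (H U L)
U: hit
K: miss, evict H, frames (L U K)
H: miss, evict L, frames (U K H)
L: miss, evict U, frames (K H L)
U: miss, evict K, frames (H L U)
L: hit
K: miss, evict H, frames (U L K)
U: hit
L: hit
H: miss, evict K, frames (U L H)
Hits: 7 of 22 references → 7/22 = 0.3182.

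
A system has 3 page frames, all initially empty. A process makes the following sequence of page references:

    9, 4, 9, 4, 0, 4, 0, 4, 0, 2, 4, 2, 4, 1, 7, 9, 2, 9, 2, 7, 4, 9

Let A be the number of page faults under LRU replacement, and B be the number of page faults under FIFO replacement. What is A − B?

Under LRU: F F . . F . . . . F . . . F F F F . . . F F → 10 faults.
Under FIFO: F F . . F . . . . F . . . F F F F . . . F . → 9 faults.
A − B = 10 − 9 = 1.

1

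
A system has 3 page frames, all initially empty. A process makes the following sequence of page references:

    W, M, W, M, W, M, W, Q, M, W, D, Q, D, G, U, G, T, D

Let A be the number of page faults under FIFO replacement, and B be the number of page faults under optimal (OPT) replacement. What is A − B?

Under FIFO: F F . . . . . F . . F . . F F . F F → 8 faults.
Under OPT: F F . . . . . F . . F . . F F . F . → 7 faults.
A − B = 8 − 7 = 1.

1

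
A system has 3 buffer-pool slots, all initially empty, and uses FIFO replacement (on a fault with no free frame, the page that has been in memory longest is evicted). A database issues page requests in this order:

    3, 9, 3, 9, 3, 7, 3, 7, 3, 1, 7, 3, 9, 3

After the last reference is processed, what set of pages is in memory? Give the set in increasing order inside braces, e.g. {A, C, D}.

{1, 3, 9}

3 → fault, frames [3]
9 → fault, frames [3, 9]
3 → hit
9 → hit
3 → hit
7 → fault, frames [3, 9, 7]
3 → hit
7 → hit
3 → hit
1 → fault, evict 3, frames [9, 7, 1]
7 → hit
3 → fault, evict 9, frames [7, 1, 3]
9 → fault, evict 7, frames [1, 3, 9]
3 → hit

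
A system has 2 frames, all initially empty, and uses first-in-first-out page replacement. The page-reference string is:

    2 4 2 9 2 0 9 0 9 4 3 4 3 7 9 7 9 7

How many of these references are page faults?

2 → fault, frames [2]
4 → fault, frames [2, 4]
2 → hit
9 → fault, evict 2, frames [4, 9]
2 → fault, evict 4, frames [9, 2]
0 → fault, evict 9, frames [2, 0]
9 → fault, evict 2, frames [0, 9]
0 → hit
9 → hit
4 → fault, evict 0, frames [9, 4]
3 → fault, evict 9, frames [4, 3]
4 → hit
3 → hit
7 → fault, evict 4, frames [3, 7]
9 → fault, evict 3, frames [7, 9]
7 → hit
9 → hit
7 → hit
Page faults: 10.

10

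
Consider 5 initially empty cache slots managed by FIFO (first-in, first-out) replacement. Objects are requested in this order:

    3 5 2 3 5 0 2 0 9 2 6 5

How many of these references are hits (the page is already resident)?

3 -> fault, frames [3]
5 -> fault, frames [3, 5]
2 -> fault, frames [3, 5, 2]
3 -> hit
5 -> hit
0 -> fault, frames [3, 5, 2, 0]
2 -> hit
0 -> hit
9 -> fault, frames [3, 5, 2, 0, 9]
2 -> hit
6 -> fault, evict 3, frames [5, 2, 0, 9, 6]
5 -> hit
Hits: 6.

6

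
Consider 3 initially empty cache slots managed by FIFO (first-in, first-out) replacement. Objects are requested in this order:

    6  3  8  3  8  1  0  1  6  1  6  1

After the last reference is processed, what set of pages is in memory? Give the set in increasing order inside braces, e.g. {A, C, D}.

{0, 1, 6}

6: miss, frames [6]
3: miss, frames [6, 3]
8: miss, frames [6, 3, 8]
3: hit
8: hit
1: miss, evict 6, frames [3, 8, 1]
0: miss, evict 3, frames [8, 1, 0]
1: hit
6: miss, evict 8, frames [1, 0, 6]
1: hit
6: hit
1: hit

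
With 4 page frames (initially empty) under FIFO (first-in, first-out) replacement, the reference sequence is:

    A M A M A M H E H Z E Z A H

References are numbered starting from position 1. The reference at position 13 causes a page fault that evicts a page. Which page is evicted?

M

pos 1: A -> fault, frames [A]
pos 2: M -> fault, frames [A, M]
pos 3: A -> hit
pos 4: M -> hit
pos 5: A -> hit
pos 6: M -> hit
pos 7: H -> fault, frames [A, M, H]
pos 8: E -> fault, frames [A, M, H, E]
pos 9: H -> hit
pos 10: Z -> fault, evict A, frames [M, H, E, Z]
pos 11: E -> hit
pos 12: Z -> hit
pos 13: A -> fault, evict M, frames [H, E, Z, A]
At position 13, page M is evicted.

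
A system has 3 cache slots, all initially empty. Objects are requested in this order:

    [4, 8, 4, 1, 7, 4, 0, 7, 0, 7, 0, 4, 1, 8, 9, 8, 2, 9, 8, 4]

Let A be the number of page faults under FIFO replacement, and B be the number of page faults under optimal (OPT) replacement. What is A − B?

1

Under FIFO: F F . F F F F . . . . . F F F . F . . F → 11 faults.
Under OPT: F F . F F . F . . . . . F F F . F . . F → 10 faults.
A − B = 11 − 10 = 1.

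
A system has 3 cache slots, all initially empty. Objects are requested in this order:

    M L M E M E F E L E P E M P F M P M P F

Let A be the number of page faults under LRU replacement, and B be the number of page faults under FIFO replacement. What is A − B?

Under LRU: F F . F . . F . F . F . F . F . . . . . → 8 faults.
Under FIFO: F F . F . . F . . . F . F . . . . . . . → 6 faults.
A − B = 8 − 6 = 2.

2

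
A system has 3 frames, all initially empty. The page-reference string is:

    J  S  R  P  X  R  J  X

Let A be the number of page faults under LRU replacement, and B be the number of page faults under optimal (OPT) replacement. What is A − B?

Under LRU: F F F F F . F . → 6 faults.
Under OPT: F F F F F . . . → 5 faults.
A − B = 6 − 5 = 1.

1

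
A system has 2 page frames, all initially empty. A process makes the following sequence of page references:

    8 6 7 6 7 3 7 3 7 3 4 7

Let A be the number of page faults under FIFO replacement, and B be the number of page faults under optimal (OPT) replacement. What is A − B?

Under FIFO: F F F . . F . . . . F F → 6 faults.
Under OPT: F F F . . F . . . . F . → 5 faults.
A − B = 6 − 5 = 1.

1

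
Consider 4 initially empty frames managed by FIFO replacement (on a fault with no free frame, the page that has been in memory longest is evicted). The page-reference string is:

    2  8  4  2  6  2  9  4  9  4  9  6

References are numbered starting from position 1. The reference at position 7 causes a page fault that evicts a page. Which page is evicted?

2

pos 1: 2 → miss, frames {2}
pos 2: 8 → miss, frames {2,8}
pos 3: 4 → miss, frames {2,8,4}
pos 4: 2 → hit
pos 5: 6 → miss, frames {2,8,4,6}
pos 6: 2 → hit
pos 7: 9 → miss, evict 2, frames {8,4,6,9}
At position 7, page 2 is evicted.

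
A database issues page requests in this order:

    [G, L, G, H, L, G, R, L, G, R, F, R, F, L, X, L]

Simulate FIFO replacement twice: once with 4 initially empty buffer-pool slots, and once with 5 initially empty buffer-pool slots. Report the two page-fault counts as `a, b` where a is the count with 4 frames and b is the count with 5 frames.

4 frames: F F . F . . F . . . F . . . F F → 7 faults.
5 frames: F F . F . . F . . . F . . . F . → 6 faults.
6 < 7: adding a frame reduced faults, as is typical.

7, 6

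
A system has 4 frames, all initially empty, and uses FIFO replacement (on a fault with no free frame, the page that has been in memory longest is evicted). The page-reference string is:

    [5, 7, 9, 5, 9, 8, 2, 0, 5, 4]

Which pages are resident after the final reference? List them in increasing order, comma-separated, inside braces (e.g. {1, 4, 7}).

{0, 2, 4, 5}

5 -> fault, frames [5]
7 -> fault, frames [5, 7]
9 -> fault, frames [5, 7, 9]
5 -> hit
9 -> hit
8 -> fault, frames [5, 7, 9, 8]
2 -> fault, evict 5, frames [7, 9, 8, 2]
0 -> fault, evict 7, frames [9, 8, 2, 0]
5 -> fault, evict 9, frames [8, 2, 0, 5]
4 -> fault, evict 8, frames [2, 0, 5, 4]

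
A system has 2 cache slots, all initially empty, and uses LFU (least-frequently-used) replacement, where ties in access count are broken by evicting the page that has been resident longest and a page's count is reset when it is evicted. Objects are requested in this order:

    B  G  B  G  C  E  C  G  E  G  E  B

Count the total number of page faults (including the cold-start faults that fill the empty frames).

7

B → miss, frames (B)
G → miss, frames (B G)
B → hit
G → hit
C → miss, evict B, frames (G C)
E → miss, evict C, frames (G E)
C → miss, evict E, frames (G C)
G → hit
E → miss, evict C, frames (G E)
G → hit
E → hit
B → miss, evict E, frames (G B)
Page faults: 7.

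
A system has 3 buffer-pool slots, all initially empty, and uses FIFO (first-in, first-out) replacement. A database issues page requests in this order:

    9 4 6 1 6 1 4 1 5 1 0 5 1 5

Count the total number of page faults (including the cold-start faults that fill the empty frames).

6

9 → fault, frames [9]
4 → fault, frames [9, 4]
6 → fault, frames [9, 4, 6]
1 → fault, evict 9, frames [4, 6, 1]
6 → hit
1 → hit
4 → hit
1 → hit
5 → fault, evict 4, frames [6, 1, 5]
1 → hit
0 → fault, evict 6, frames [1, 5, 0]
5 → hit
1 → hit
5 → hit
Page faults: 6.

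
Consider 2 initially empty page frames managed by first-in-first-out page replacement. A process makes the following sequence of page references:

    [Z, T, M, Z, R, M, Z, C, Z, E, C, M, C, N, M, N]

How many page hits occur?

Z: miss, frames [Z]
T: miss, frames [Z, T]
M: miss, evict Z, frames [T, M]
Z: miss, evict T, frames [M, Z]
R: miss, evict M, frames [Z, R]
M: miss, evict Z, frames [R, M]
Z: miss, evict R, frames [M, Z]
C: miss, evict M, frames [Z, C]
Z: hit
E: miss, evict Z, frames [C, E]
C: hit
M: miss, evict C, frames [E, M]
C: miss, evict E, frames [M, C]
N: miss, evict M, frames [C, N]
M: miss, evict C, frames [N, M]
N: hit
Hits: 3.

3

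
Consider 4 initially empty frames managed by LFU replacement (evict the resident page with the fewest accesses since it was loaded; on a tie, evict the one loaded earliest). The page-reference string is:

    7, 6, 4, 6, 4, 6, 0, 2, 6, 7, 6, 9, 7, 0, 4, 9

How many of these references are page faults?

7 -> fault, frames [7]
6 -> fault, frames [7, 6]
4 -> fault, frames [7, 6, 4]
6 -> hit
4 -> hit
6 -> hit
0 -> fault, frames [7, 6, 4, 0]
2 -> fault, evict 7, frames [6, 4, 0, 2]
6 -> hit
7 -> fault, evict 0, frames [6, 4, 2, 7]
6 -> hit
9 -> fault, evict 2, frames [6, 4, 7, 9]
7 -> hit
0 -> fault, evict 9, frames [6, 4, 7, 0]
4 -> hit
9 -> fault, evict 0, frames [6, 4, 7, 9]
Page faults: 9.

9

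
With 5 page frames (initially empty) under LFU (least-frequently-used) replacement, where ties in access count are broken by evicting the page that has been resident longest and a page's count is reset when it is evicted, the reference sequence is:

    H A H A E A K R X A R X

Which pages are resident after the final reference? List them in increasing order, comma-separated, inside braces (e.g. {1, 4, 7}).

H → miss, frames (H)
A → miss, frames (H A)
H → hit
A → hit
E → miss, frames (H A E)
A → hit
K → miss, frames (H A E K)
R → miss, frames (H A E K R)
X → miss, evict E, frames (H A K R X)
A → hit
R → hit
X → hit

{A, H, K, R, X}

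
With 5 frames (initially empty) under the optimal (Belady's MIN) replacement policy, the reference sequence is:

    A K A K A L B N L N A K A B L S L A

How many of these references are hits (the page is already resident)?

12

A -> fault, frames [A]
K -> fault, frames [A, K]
A -> hit
K -> hit
A -> hit
L -> fault, frames [A, K, L]
B -> fault, frames [A, K, L, B]
N -> fault, frames [A, K, L, B, N]
L -> hit
N -> hit
A -> hit
K -> hit
A -> hit
B -> hit
L -> hit
S -> fault, evict N, frames [A, K, L, B, S]
L -> hit
A -> hit
Hits: 12.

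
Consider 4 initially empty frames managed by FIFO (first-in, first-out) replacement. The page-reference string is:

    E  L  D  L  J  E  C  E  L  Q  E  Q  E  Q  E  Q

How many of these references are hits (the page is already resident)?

8

E → miss, frames [E]
L → miss, frames [E, L]
D → miss, frames [E, L, D]
L → hit
J → miss, frames [E, L, D, J]
E → hit
C → miss, evict E, frames [L, D, J, C]
E → miss, evict L, frames [D, J, C, E]
L → miss, evict D, frames [J, C, E, L]
Q → miss, evict J, frames [C, E, L, Q]
E → hit
Q → hit
E → hit
Q → hit
E → hit
Q → hit
Hits: 8.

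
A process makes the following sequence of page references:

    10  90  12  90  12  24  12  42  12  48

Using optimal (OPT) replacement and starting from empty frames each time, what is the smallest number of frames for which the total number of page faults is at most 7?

2

f=1: 10 faults
f=2: 6 faults
f=3: 6 faults
f=4: 6 faults
f=5: 6 faults
f=6: 6 faults
Smallest f with faults ≤ 7 is 2.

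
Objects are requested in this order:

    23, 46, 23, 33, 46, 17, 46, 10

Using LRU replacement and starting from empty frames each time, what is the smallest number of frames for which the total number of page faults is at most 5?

f=1: 8 faults
f=2: 6 faults
f=3: 5 faults
f=4: 5 faults
f=5: 5 faults
Smallest f with faults ≤ 5 is 3.

3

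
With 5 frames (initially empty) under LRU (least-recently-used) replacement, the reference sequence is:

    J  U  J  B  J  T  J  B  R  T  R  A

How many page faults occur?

6

J → miss, frames {J}
U → miss, frames {J,U}
J → hit
B → miss, frames {U,J,B}
J → hit
T → miss, frames {U,B,J,T}
J → hit
B → hit
R → miss, frames {U,T,J,B,R}
T → hit
R → hit
A → miss, evict U, frames {J,B,T,R,A}
Page faults: 6.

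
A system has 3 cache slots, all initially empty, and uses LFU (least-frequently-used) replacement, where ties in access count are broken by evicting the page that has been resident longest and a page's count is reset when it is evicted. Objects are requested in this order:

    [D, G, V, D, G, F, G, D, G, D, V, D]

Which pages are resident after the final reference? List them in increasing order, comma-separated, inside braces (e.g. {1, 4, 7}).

D → fault, frames [D]
G → fault, frames [D, G]
V → fault, frames [D, G, V]
D → hit
G → hit
F → fault, evict V, frames [D, G, F]
G → hit
D → hit
G → hit
D → hit
V → fault, evict F, frames [D, G, V]
D → hit

{D, G, V}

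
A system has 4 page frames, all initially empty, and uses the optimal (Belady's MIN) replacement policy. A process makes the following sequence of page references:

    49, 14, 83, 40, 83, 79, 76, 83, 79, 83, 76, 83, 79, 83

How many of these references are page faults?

6

49 -> miss, frames {49}
14 -> miss, frames {49,14}
83 -> miss, frames {49,14,83}
40 -> miss, frames {49,14,83,40}
83 -> hit
79 -> miss, evict 40, frames {49,14,83,79}
76 -> miss, evict 14, frames {49,83,79,76}
83 -> hit
79 -> hit
83 -> hit
76 -> hit
83 -> hit
79 -> hit
83 -> hit
Page faults: 6.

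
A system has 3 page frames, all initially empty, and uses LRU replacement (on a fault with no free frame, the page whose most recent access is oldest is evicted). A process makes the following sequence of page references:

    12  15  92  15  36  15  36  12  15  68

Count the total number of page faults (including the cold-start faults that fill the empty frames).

6

12 → fault, frames [12]
15 → fault, frames [12, 15]
92 → fault, frames [12, 15, 92]
15 → hit
36 → fault, evict 12, frames [92, 15, 36]
15 → hit
36 → hit
12 → fault, evict 92, frames [15, 36, 12]
15 → hit
68 → fault, evict 36, frames [12, 15, 68]
Page faults: 6.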